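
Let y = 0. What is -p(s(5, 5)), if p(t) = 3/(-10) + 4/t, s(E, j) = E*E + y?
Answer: 7/50 ≈ 0.14000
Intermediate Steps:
s(E, j) = E² (s(E, j) = E*E + 0 = E² + 0 = E²)
p(t) = -3/10 + 4/t (p(t) = 3*(-⅒) + 4/t = -3/10 + 4/t)
-p(s(5, 5)) = -(-3/10 + 4/(5²)) = -(-3/10 + 4/25) = -1*(-7/50) = 7/50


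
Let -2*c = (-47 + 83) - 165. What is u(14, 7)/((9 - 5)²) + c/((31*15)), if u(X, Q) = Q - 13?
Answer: -293/1240 ≈ -0.23629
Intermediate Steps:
c = 129/2 (c = -((-47 + 83) - 165)/2 = -(36 - 165)/2 = -½*(-129) = 129/2 ≈ 64.500)
u(X, Q) = -13 + Q
u(14, 7)/((9 - 5)²) + c/((31*15)) = (-13 + 7)/((9 - 5)²) + 129/(2*((31*15))) = -6/(4²) + (129/2)/465 = -6/16 + (129/2)*(1/465) = -6*1/16 + 43/310 = -3/8 + 43/310 = -293/1240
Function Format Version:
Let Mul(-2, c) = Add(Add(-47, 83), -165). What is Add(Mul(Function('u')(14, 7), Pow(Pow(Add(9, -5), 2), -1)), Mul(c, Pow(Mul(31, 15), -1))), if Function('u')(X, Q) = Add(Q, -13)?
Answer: Rational(-293, 1240) ≈ -0.23629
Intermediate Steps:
c = Rational(129, 2) (c = Mul(Rational(-1, 2), Add(Add(-47, 83), -165)) = Mul(Rational(-1, 2), Add(36, -165)) = Mul(Rational(-1, 2), -129) = Rational(129, 2) ≈ 64.500)
Function('u')(X, Q) = Add(-13, Q)
Add(Mul(Function('u')(14, 7), Pow(Pow(Add(9, -5), 2), -1)), Mul(c, Pow(Mul(31, 15), -1))) = Add(Mul(Add(-13, 7), Pow(Pow(Add(9, -5), 2), -1)), Mul(Rational(129, 2), Pow(Mul(31, 15), -1))) = Add(Mul(-6, Pow(Pow(4, 2), -1)), Mul(Rational(129, 2), Pow(465, -1))) = Add(Mul(-6, Pow(16, -1)), Mul(Rational(129, 2), Rational(1, 465))) = Add(Mul(-6, Rational(1, 16)), Rational(43, 310)) = Add(Rational(-3, 8), Rational(43, 310)) = Rational(-293, 1240)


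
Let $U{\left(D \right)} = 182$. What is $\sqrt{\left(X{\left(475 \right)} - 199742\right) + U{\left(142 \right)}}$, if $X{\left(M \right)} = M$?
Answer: $i \sqrt{199085} \approx 446.19 i$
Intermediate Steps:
$\sqrt{\left(X{\left(475 \right)} - 199742\right) + U{\left(142 \right)}} = \sqrt{\left(475 - 199742\right) + 182} = \sqrt{-199267 + 182} = \sqrt{-199085} = i \sqrt{199085}$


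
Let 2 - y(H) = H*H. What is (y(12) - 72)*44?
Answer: -9416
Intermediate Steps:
y(H) = 2 - H² (y(H) = 2 - H*H = 2 - H²)
(y(12) - 72)*44 = ((2 - 1*12²) - 72)*44 = ((2 - 1*144) - 72)*44 = ((2 - 144) - 72)*44 = (-142 - 72)*44 = -214*44 = -9416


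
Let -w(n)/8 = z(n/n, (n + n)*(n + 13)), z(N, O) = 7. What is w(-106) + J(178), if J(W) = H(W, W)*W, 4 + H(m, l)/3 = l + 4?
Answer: 94996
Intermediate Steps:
H(m, l) = 3*l (H(m, l) = -12 + 3*(l + 4) = -12 + 3*(4 + l) = -12 + (12 + 3*l) = 3*l)
J(W) = 3*W² (J(W) = (3*W)*W = 3*W²)
w(n) = -56 (w(n) = -8*7 = -56)
w(-106) + J(178) = -56 + 3*178² = -56 + 3*31684 = -56 + 95052 = 94996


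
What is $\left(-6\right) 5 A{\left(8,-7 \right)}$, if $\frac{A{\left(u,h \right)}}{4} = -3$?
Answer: $360$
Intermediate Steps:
$A{\left(u,h \right)} = -12$ ($A{\left(u,h \right)} = 4 \left(-3\right) = -12$)
$\left(-6\right) 5 A{\left(8,-7 \right)} = \left(-6\right) 5 \left(-12\right) = \left(-30\right) \left(-12\right) = 360$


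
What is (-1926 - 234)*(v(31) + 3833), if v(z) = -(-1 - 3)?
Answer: -8287920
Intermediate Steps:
v(z) = 4 (v(z) = -1*(-4) = 4)
(-1926 - 234)*(v(31) + 3833) = (-1926 - 234)*(4 + 3833) = -2160*3837 = -8287920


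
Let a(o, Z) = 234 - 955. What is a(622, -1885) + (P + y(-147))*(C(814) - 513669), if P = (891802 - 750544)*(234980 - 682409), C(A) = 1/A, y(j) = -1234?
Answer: 13213411364666268323/407 ≈ 3.2465e+16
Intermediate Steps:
a(o, Z) = -721
P = -63202925682 (P = 141258*(-447429) = -63202925682)
a(622, -1885) + (P + y(-147))*(C(814) - 513669) = -721 + (-63202925682 - 1234)*(1/814 - 513669) = -721 - 63202926916*(1/814 - 513669) = -721 - 63202926916*(-418126565/814) = -721 + 13213411364666561770/407 = 13213411364666268323/407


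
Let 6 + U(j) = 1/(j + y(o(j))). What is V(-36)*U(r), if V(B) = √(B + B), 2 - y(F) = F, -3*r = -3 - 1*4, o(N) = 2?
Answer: -234*I*√2/7 ≈ -47.275*I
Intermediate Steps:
r = 7/3 (r = -(-3 - 1*4)/3 = -(-3 - 4)/3 = -⅓*(-7) = 7/3 ≈ 2.3333)
y(F) = 2 - F
U(j) = -6 + 1/j (U(j) = -6 + 1/(j + (2 - 1*2)) = -6 + 1/(j + (2 - 2)) = -6 + 1/(j + 0) = -6 + 1/j)
V(B) = √2*√B (V(B) = √(2*B) = √2*√B)
V(-36)*U(r) = (√2*√(-36))*(-6 + 1/(7/3)) = (√2*(6*I))*(-6 + 3/7) = (6*I*√2)*(-39/7) = -234*I*√2/7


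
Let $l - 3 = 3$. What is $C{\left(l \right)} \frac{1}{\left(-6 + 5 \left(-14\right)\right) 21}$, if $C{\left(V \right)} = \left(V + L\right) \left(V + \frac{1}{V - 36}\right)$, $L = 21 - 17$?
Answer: $- \frac{179}{4788} \approx -0.037385$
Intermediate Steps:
$l = 6$ ($l = 3 + 3 = 6$)
$L = 4$ ($L = 21 - 17 = 4$)
$C{\left(V \right)} = \left(4 + V\right) \left(V + \frac{1}{-36 + V}\right)$ ($C{\left(V \right)} = \left(V + 4\right) \left(V + \frac{1}{V - 36}\right) = \left(4 + V\right) \left(V + \frac{1}{-36 + V}\right)$)
$C{\left(l \right)} \frac{1}{\left(-6 + 5 \left(-14\right)\right) 21} = \frac{4 + 6^{3} - 858 - 32 \cdot 6^{2}}{-36 + 6} \frac{1}{\left(-6 + 5 \left(-14\right)\right) 21} = \frac{4 + 216 - 858 - 1152}{-30} \frac{1}{-6 - 70} \cdot \frac{1}{21} = - \frac{4 + 216 - 858 - 1152}{30} \frac{1}{-76} \cdot \frac{1}{21} = \left(- \frac{1}{30}\right) \left(-1790\right) \left(\left(- \frac{1}{76}\right) \frac{1}{21}\right) = \frac{179}{3} \left(- \frac{1}{1596}\right) = - \frac{179}{4788}$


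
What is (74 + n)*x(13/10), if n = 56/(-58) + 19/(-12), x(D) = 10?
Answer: 124325/174 ≈ 714.51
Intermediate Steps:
n = -887/348 (n = 56*(-1/58) + 19*(-1/12) = -28/29 - 19/12 = -887/348 ≈ -2.5489)
(74 + n)*x(13/10) = (74 - 887/348)*10 = (24865/348)*10 = 124325/174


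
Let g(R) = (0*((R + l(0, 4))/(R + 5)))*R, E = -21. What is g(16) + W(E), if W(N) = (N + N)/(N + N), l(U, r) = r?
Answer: 1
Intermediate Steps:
W(N) = 1 (W(N) = (2*N)/((2*N)) = (2*N)*(1/(2*N)) = 1)
g(R) = 0 (g(R) = (0*((R + 4)/(R + 5)))*R = (0*((4 + R)/(5 + R)))*R = 0*R = 0)
g(16) + W(E) = 0 + 1 = 1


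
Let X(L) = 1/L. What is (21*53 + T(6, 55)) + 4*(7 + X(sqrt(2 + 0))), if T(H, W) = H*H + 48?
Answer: 1225 + 2*sqrt(2) ≈ 1227.8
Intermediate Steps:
X(L) = 1/L
T(H, W) = 48 + H**2 (T(H, W) = H**2 + 48 = 48 + H**2)
(21*53 + T(6, 55)) + 4*(7 + X(sqrt(2 + 0))) = (21*53 + (48 + 6**2)) + 4*(7 + 1/(sqrt(2 + 0))) = (1113 + (48 + 36)) + 4*(7 + 1/(sqrt(2))) = (1113 + 84) + 4*(7 + sqrt(2)/2) = 1197 + (28 + 2*sqrt(2)) = 1225 + 2*sqrt(2)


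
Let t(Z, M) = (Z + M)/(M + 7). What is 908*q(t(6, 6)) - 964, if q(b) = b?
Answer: -1636/13 ≈ -125.85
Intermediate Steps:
t(Z, M) = (M + Z)/(7 + M)
908*q(t(6, 6)) - 964 = 908*((6 + 6)/(7 + 6)) - 964 = 908*(12/13) - 964 = 10896/13 - 964 = -1636/13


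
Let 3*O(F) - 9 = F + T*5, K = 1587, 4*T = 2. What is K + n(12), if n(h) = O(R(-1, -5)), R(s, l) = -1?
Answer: 3181/2 ≈ 1590.5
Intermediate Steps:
T = 1/2 (T = (1/4)*2 = 1/2 ≈ 0.50000)
O(F) = 23/6 + F/3 (O(F) = 3 + (F + (1/2)*5)/3 = 3 + (F + 5/2)/3 = 3 + (5/2 + F)/3 = 3 + (5/6 + F/3) = 23/6 + F/3)
n(h) = 7/2 (n(h) = 23/6 + (1/3)*(-1) = 23/6 - 1/3 = 7/2)
K + n(12) = 1587 + 7/2 = 3181/2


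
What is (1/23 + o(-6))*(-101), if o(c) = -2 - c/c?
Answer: 6868/23 ≈ 298.61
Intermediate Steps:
o(c) = -3 (o(c) = -2 - 1*1 = -2 - 1 = -3)
(1/23 + o(-6))*(-101) = (1/23 - 3)*(-101) = -68/23*(-101) = 6868/23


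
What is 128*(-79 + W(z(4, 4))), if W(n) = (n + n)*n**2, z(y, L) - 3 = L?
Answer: 77696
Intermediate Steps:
z(y, L) = 3 + L
W(n) = 2*n**3 (W(n) = (2*n)*n**2 = 2*n**3)
128*(-79 + W(z(4, 4))) = 128*(-79 + 2*(3 + 4)**3) = 128*(-79 + 2*7**3) = 128*(-79 + 2*343) = 128*(-79 + 686) = 128*607 = 77696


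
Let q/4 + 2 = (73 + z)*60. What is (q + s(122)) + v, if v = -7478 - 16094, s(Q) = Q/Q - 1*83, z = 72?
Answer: 11138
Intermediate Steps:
s(Q) = -82 (s(Q) = 1 - 83 = -82)
v = -23572
q = 34792 (q = -8 + 4*((73 + 72)*60) = -8 + 4*(145*60) = -8 + 4*8700 = -8 + 34800 = 34792)
(q + s(122)) + v = (34792 - 82) - 23572 = 34710 - 23572 = 11138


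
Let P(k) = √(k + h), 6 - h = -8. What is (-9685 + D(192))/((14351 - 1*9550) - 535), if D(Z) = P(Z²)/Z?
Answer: -9685/4266 + √36878/819072 ≈ -2.2700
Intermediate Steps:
h = 14 (h = 6 - 1*(-8) = 6 + 8 = 14)
P(k) = √(14 + k) (P(k) = √(k + 14) = √(14 + k))
D(Z) = √(14 + Z²)/Z
(-9685 + D(192))/((14351 - 1*9550) - 535) = (-9685 + √(14 + 192²)/192)/((14351 - 1*9550) - 535) = (-9685 + √(14 + 36864)/192)/((14351 - 9550) - 535) = (-9685 + √36878/192)/(4801 - 535) = (-9685 + √36878/192)/4266 = (-9685 + √36878/192)*(1/4266) = -9685/4266 + √36878/819072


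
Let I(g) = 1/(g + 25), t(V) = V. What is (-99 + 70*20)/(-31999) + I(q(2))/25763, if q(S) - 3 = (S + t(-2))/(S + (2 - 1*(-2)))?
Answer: -938462565/23082926636 ≈ -0.040656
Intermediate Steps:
q(S) = 3 + (-2 + S)/(4 + S) (q(S) = 3 + (S - 2)/(S + (2 - 1*(-2))) = 3 + (-2 + S)/(S + (2 + 2)) = 3 + (-2 + S)/(S + 4) = 3 + (-2 + S)/(4 + S))
I(g) = 1/(25 + g)
(-99 + 70*20)/(-31999) + I(q(2))/25763 = (-99 + 70*20)/(-31999) + 1/((25 + 2*(5 + 2*2)/(4 + 2))*25763) = (-99 + 1400)*(-1/31999) + (1/25763)/(25 + 2*(5 + 4)/6) = 1301*(-1/31999) + (1/25763)/(25 + 2*(1/6)*9) = -1301/31999 + (1/25763)/(25 + 3) = -1301/31999 + (1/25763)/28 = -1301/31999 + (1/28)*(1/25763) = -1301/31999 + 1/721364 = -938462565/23082926636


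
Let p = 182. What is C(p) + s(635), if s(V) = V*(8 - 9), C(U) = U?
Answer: -453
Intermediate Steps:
s(V) = -V (s(V) = V*(-1) = -V)
C(p) + s(635) = 182 - 1*635 = 182 - 635 = -453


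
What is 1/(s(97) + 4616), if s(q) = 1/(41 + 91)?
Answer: 132/609313 ≈ 0.00021664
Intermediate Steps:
s(q) = 1/132
1/(s(97) + 4616) = 1/(1/132 + 4616) = 1/(609313/132) = 132/609313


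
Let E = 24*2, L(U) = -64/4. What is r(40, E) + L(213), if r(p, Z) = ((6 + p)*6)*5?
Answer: 1364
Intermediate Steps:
L(U) = -16 (L(U) = -64*¼ = -16)
E = 48
r(p, Z) = 180 + 30*p (r(p, Z) = (36 + 6*p)*5 = 180 + 30*p)
r(40, E) + L(213) = (180 + 30*40) - 16 = (180 + 1200) - 16 = 1380 - 16 = 1364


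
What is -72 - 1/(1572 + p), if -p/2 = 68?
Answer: -103393/1436 ≈ -72.001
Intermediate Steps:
p = -136 (p = -2*68 = -136)
-72 - 1/(1572 + p) = -72 - 1/(1572 - 136) = -72 - 1/1436 = -103393/1436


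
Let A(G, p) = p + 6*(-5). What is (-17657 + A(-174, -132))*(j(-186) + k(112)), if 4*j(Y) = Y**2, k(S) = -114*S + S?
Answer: 71400733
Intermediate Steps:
k(S) = -113*S
j(Y) = Y**2/4
A(G, p) = -30 + p (A(G, p) = p - 30 = -30 + p)
(-17657 + A(-174, -132))*(j(-186) + k(112)) = (-17657 + (-30 - 132))*((1/4)*(-186)**2 - 113*112) = (-17657 - 162)*((1/4)*34596 - 12656) = -17819*(8649 - 12656) = -17819*(-4007) = 71400733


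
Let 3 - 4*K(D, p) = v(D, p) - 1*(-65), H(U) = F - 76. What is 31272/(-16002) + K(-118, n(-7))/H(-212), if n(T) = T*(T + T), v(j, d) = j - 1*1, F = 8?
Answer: -1569683/725424 ≈ -2.1638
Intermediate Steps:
v(j, d) = -1 + j (v(j, d) = j - 1 = -1 + j)
H(U) = -68 (H(U) = 8 - 76 = -68)
n(T) = 2*T² (n(T) = T*(2*T) = 2*T²)
K(D, p) = -61/4 - D/4 (K(D, p) = ¾ - ((-1 + D) - 1*(-65))/4 = ¾ - ((-1 + D) + 65)/4 = ¾ - (64 + D)/4 = ¾ + (-16 - D/4) = -61/4 - D/4)
31272/(-16002) + K(-118, n(-7))/H(-212) = 31272/(-16002) + (-61/4 - ¼*(-118))/(-68) = 31272*(-1/16002) + (-61/4 + 59/2)*(-1/68) = -5212/2667 + (57/4)*(-1/68) = -5212/2667 - 57/272 = -1569683/725424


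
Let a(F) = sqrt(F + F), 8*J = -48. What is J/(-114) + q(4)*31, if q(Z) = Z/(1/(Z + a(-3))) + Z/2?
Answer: 10603/19 + 124*I*sqrt(6) ≈ 558.05 + 303.74*I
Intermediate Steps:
J = -6 (J = (1/8)*(-48) = -6)
a(F) = sqrt(2)*sqrt(F) (a(F) = sqrt(2*F) = sqrt(2)*sqrt(F))
q(Z) = Z/2 + Z*(Z + I*sqrt(6)) (q(Z) = Z/(1/(Z + sqrt(2)*sqrt(-3))) + Z/2 = Z/(1/(Z + sqrt(2)*(I*sqrt(3)))) + Z*(1/2) = Z/(1/(Z + I*sqrt(6))) + Z/2 = Z*(Z + I*sqrt(6)) + Z/2 = Z/2 + Z*(Z + I*sqrt(6)))
J/(-114) + q(4)*31 = -6/(-114) + (4*(1/2 + 4 + I*sqrt(6)))*31 = -6*(-1/114) + (4*(9/2 + I*sqrt(6)))*31 = 1/19 + (18 + 4*I*sqrt(6))*31 = 1/19 + (558 + 124*I*sqrt(6)) = 10603/19 + 124*I*sqrt(6)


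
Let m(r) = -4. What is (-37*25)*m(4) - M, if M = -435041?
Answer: 438741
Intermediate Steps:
(-37*25)*m(4) - M = -37*25*(-4) - 1*(-435041) = -925*(-4) + 435041 = 3700 + 435041 = 438741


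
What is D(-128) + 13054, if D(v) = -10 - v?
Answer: 13172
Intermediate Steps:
D(-128) + 13054 = (-10 - 1*(-128)) + 13054 = (-10 + 128) + 13054 = 118 + 13054 = 13172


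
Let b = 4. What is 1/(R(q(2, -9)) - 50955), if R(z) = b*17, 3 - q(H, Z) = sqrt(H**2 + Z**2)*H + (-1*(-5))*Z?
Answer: -1/50887 ≈ -1.9651e-5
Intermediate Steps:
q(H, Z) = 3 - 5*Z - H*sqrt(H**2 + Z**2) (q(H, Z) = 3 - (sqrt(H**2 + Z**2)*H + (-1*(-5))*Z) = 3 - (H*sqrt(H**2 + Z**2) + 5*Z) = 3 - (5*Z + H*sqrt(H**2 + Z**2)) = 3 + (-5*Z - H*sqrt(H**2 + Z**2)) = 3 - 5*Z - H*sqrt(H**2 + Z**2))
R(z) = 68 (R(z) = 4*17 = 68)
1/(R(q(2, -9)) - 50955) = 1/(68 - 50955) = 1/(-50887) = -1/50887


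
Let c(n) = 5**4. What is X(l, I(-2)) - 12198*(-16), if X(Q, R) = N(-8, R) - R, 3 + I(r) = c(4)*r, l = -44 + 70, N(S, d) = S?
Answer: 196413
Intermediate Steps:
c(n) = 625
l = 26
I(r) = -3 + 625*r
X(Q, R) = -8 - R
X(l, I(-2)) - 12198*(-16) = (-8 - (-3 + 625*(-2))) - 12198*(-16) = (-8 - (-3 - 1250)) + 195168 = (-8 - 1*(-1253)) + 195168 = (-8 + 1253) + 195168 = 1245 + 195168 = 196413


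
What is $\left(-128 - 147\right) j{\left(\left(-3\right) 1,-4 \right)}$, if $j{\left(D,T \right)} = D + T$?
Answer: $1925$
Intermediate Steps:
$\left(-128 - 147\right) j{\left(\left(-3\right) 1,-4 \right)} = \left(-128 - 147\right) \left(\left(-3\right) 1 - 4\right) = - 275 \left(-3 - 4\right) = \left(-275\right) \left(-7\right) = 1925$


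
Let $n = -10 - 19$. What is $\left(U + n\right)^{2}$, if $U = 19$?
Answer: $100$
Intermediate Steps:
$n = -29$ ($n = -10 - 19 = -29$)
$\left(U + n\right)^{2} = \left(19 - 29\right)^{2} = \left(-10\right)^{2} = 100$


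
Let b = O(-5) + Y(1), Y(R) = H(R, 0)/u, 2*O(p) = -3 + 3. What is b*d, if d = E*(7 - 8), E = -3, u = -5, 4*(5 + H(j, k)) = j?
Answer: 57/20 ≈ 2.8500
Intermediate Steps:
H(j, k) = -5 + j/4
O(p) = 0 (O(p) = (-3 + 3)/2 = (½)*0 = 0)
d = 3 (d = -3*(7 - 8) = -3*(-1) = 3)
Y(R) = 1 - R/20 (Y(R) = (-5 + R/4)/(-5) = (-5 + R/4)*(-⅕) = 1 - R/20)
b = 19/20 (b = 0 + (1 - 1/20*1) = 0 + (1 - 1/20) = 0 + 19/20 = 19/20 ≈ 0.95000)
b*d = (19/20)*3 = 57/20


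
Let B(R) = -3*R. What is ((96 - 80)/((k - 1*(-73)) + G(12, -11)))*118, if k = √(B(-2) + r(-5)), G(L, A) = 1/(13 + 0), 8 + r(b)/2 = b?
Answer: 582920/22647 - 79768*I*√5/113235 ≈ 25.739 - 1.5752*I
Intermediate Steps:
r(b) = -16 + 2*b
G(L, A) = 1/13
k = 2*I*√5 (k = √(-3*(-2) + (-16 + 2*(-5))) = √(6 + (-16 - 10)) = √(6 - 26) = √(-20) = 2*I*√5 ≈ 4.4721*I)
((96 - 80)/((k - 1*(-73)) + G(12, -11)))*118 = ((96 - 80)/((2*I*√5 - 1*(-73)) + 1/13))*118 = (16/((2*I*√5 + 73) + 1/13))*118 = (16/((73 + 2*I*√5) + 1/13))*118 = (16/(950/13 + 2*I*√5))*118 = 1888/(950/13 + 2*I*√5)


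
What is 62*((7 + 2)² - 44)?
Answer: 2294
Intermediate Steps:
62*((7 + 2)² - 44) = 62*(9² - 44) = 62*(81 - 44) = 62*37 = 2294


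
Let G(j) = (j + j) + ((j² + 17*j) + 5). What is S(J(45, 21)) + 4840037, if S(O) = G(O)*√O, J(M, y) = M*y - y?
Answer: 4840037 + 1742674*√231 ≈ 3.1326e+7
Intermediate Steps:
J(M, y) = -y + M*y
G(j) = 5 + j² + 19*j (G(j) = 2*j + (5 + j² + 17*j) = 5 + j² + 19*j)
S(O) = √O*(5 + O² + 19*O) (S(O) = (5 + O² + 19*O)*√O = √O*(5 + O² + 19*O))
S(J(45, 21)) + 4840037 = √(21*(-1 + 45))*(5 + (21*(-1 + 45))² + 19*(21*(-1 + 45))) + 4840037 = √(21*44)*(5 + (21*44)² + 19*(21*44)) + 4840037 = √924*(5 + 924² + 19*924) + 4840037 = (2*√231)*(5 + 853776 + 17556) + 4840037 = (2*√231)*871337 + 4840037 = 1742674*√231 + 4840037 = 4840037 + 1742674*√231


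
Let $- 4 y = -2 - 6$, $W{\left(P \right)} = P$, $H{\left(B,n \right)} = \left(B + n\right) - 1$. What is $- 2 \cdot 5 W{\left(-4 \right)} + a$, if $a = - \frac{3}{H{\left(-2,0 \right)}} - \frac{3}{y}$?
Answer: $\frac{79}{2} \approx 39.5$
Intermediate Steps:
$H{\left(B,n \right)} = -1 + B + n$
$y = 2$ ($y = - \frac{-2 - 6}{4} = \left(- \frac{1}{4}\right) \left(-8\right) = 2$)
$a = - \frac{1}{2}$ ($a = - \frac{3}{-1 - 2 + 0} - \frac{3}{2} = - \frac{3}{-3} - \frac{3}{2} = \left(-3\right) \left(- \frac{1}{3}\right) - \frac{3}{2} = 1 - \frac{3}{2} = - \frac{1}{2} \approx -0.5$)
$- 2 \cdot 5 W{\left(-4 \right)} + a = - 2 \cdot 5 \left(-4\right) - \frac{1}{2} = \left(-2\right) \left(-20\right) - \frac{1}{2} = 40 - \frac{1}{2} = \frac{79}{2}$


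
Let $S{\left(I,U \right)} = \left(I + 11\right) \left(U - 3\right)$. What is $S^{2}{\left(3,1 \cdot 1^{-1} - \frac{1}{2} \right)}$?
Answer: $1225$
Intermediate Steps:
$S{\left(I,U \right)} = \left(-3 + U\right) \left(11 + I\right)$ ($S{\left(I,U \right)} = \left(11 + I\right) \left(-3 + U\right) = \left(-3 + U\right) \left(11 + I\right)$)
$S^{2}{\left(3,1 \cdot 1^{-1} - \frac{1}{2} \right)} = \left(-33 - 9 + 11 \left(1 \cdot 1^{-1} - \frac{1}{2}\right) + 3 \left(1 \cdot 1^{-1} - \frac{1}{2}\right)\right)^{2} = \left(-33 - 9 + 11 \left(1 \cdot 1 - \frac{1}{2}\right) + 3 \left(1 \cdot 1 - \frac{1}{2}\right)\right)^{2} = \left(-33 - 9 + 11 \left(1 - \frac{1}{2}\right) + 3 \left(1 - \frac{1}{2}\right)\right)^{2} = \left(-33 - 9 + 11 \cdot \frac{1}{2} + 3 \cdot \frac{1}{2}\right)^{2} = \left(-33 - 9 + \frac{11}{2} + \frac{3}{2}\right)^{2} = \left(-35\right)^{2} = 1225$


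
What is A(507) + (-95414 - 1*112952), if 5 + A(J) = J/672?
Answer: -46674935/224 ≈ -2.0837e+5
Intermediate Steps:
A(J) = -5 + J/672
A(507) + (-95414 - 1*112952) = (-5 + (1/672)*507) + (-95414 - 1*112952) = (-5 + 169/224) + (-95414 - 112952) = -951/224 - 208366 = -46674935/224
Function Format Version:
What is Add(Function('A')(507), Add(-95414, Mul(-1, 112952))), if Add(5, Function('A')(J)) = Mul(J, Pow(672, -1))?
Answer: Rational(-46674935, 224) ≈ -2.0837e+5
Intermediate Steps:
Function('A')(J) = Add(-5, Mul(Rational(1, 672), J)) (Function('A')(J) = Add(-5, Mul(J, Pow(672, -1))) = Add(-5, Mul(J, Rational(1, 672))) = Add(-5, Mul(Rational(1, 672), J)))
Add(Function('A')(507), Add(-95414, Mul(-1, 112952))) = Add(Add(-5, Mul(Rational(1, 672), 507)), Add(-95414, Mul(-1, 112952))) = Add(Add(-5, Rational(169, 224)), Add(-95414, -112952)) = Add(Rational(-951, 224), -208366) = Rational(-46674935, 224)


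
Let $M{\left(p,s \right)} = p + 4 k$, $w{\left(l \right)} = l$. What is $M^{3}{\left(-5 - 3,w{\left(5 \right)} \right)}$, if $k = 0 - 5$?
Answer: $-21952$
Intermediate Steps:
$k = -5$ ($k = 0 - 5 = -5$)
$M{\left(p,s \right)} = -20 + p$ ($M{\left(p,s \right)} = p + 4 \left(-5\right) = p - 20 = -20 + p$)
$M^{3}{\left(-5 - 3,w{\left(5 \right)} \right)} = \left(-20 - 8\right)^{3} = \left(-28\right)^{3} = -21952$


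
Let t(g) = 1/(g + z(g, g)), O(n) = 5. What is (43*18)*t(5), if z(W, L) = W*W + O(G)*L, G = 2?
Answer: 774/55 ≈ 14.073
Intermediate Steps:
z(W, L) = W² + 5*L (z(W, L) = W*W + 5*L = W² + 5*L)
t(g) = 1/(g² + 6*g) (t(g) = 1/(g + (g² + 5*g)) = 1/(g² + 6*g))
(43*18)*t(5) = (43*18)*(1/(5*(6 + 5))) = 774*((⅕)/11) = 774*((⅕)*(1/11)) = 774*(1/55) = 774/55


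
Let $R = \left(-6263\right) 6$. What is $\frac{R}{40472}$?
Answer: $- \frac{18789}{20236} \approx -0.92849$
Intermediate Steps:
$R = -37578$
$\frac{R}{40472} = - \frac{37578}{40472} = \left(-37578\right) \frac{1}{40472} = - \frac{18789}{20236}$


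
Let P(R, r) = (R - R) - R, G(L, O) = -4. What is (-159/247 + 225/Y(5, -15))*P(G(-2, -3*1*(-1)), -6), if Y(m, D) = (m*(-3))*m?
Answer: -3600/247 ≈ -14.575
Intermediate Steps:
P(R, r) = -R (P(R, r) = 0 - R = -R)
Y(m, D) = -3*m**2 (Y(m, D) = (-3*m)*m = -3*m**2)
(-159/247 + 225/Y(5, -15))*P(G(-2, -3*1*(-1)), -6) = (-159/247 + 225/((-3*5**2)))*(-1*(-4)) = (-159*1/247 + 225/((-3*25)))*4 = (-159/247 + 225/(-75))*4 = (-159/247 + 225*(-1/75))*4 = (-159/247 - 3)*4 = -900/247*4 = -3600/247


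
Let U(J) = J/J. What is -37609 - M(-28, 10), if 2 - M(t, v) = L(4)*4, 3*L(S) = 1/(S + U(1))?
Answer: -564161/15 ≈ -37611.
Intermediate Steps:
U(J) = 1
L(S) = 1/(3*(1 + S)) (L(S) = 1/(3*(S + 1)) = 1/(3*(1 + S)))
M(t, v) = 26/15 (M(t, v) = 2 - 1/(3*(1 + 4))*4 = 2 - (1/3)/5*4 = 2 - (1/3)*(1/5)*4 = 2 - 4/15 = 26/15)
-37609 - M(-28, 10) = -37609 - 1*26/15 = -37609 - 26/15 = -564161/15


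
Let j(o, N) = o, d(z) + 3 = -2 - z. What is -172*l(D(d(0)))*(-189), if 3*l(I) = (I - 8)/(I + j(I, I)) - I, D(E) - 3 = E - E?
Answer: -41538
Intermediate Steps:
d(z) = -5 - z (d(z) = -3 + (-2 - z) = -5 - z)
D(E) = 3 (D(E) = 3 + (E - E) = 3 + 0 = 3)
l(I) = -I/3 + (-8 + I)/(6*I) (l(I) = ((I - 8)/(I + I) - I)/3 = ((-8 + I)/((2*I)) - I)/3 = ((-8 + I)*(1/(2*I)) - I)/3 = ((-8 + I)/(2*I) - I)/3 = (-I + (-8 + I)/(2*I))/3 = -I/3 + (-8 + I)/(6*I))
-172*l(D(d(0)))*(-189) = -86*(-8 + 3 - 2*3²)/(3*3)*(-189) = -86*(-8 + 3 - 2*9)/(3*3)*(-189) = -86*(-8 + 3 - 18)/(3*3)*(-189) = -86*(-23)/(3*3)*(-189) = -172*(-23/18)*(-189) = (1978/9)*(-189) = -41538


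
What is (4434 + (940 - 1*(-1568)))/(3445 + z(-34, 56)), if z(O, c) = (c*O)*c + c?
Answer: -6942/103123 ≈ -0.067318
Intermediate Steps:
z(O, c) = c + O*c² (z(O, c) = (O*c)*c + c = O*c² + c = c + O*c²)
(4434 + (940 - 1*(-1568)))/(3445 + z(-34, 56)) = (4434 + (940 - 1*(-1568)))/(3445 + 56*(1 - 34*56)) = (4434 + (940 + 1568))/(3445 + 56*(1 - 1904)) = (4434 + 2508)/(3445 + 56*(-1903)) = 6942/(3445 - 106568) = 6942/(-103123) = 6942*(-1/103123) = -6942/103123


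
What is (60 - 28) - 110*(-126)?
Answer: 13892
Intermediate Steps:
(60 - 28) - 110*(-126) = 32 + 13860 = 13892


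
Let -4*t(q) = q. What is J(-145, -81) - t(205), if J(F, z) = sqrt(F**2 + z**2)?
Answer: 205/4 + sqrt(27586) ≈ 217.34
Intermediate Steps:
t(q) = -q/4
J(-145, -81) - t(205) = sqrt((-145)**2 + (-81)**2) - (-1)*205/4 = sqrt(21025 + 6561) - 1*(-205/4) = sqrt(27586) + 205/4 = 205/4 + sqrt(27586)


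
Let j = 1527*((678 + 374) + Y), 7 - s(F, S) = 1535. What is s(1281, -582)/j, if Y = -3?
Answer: -1528/1601823 ≈ -0.00095391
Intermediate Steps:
s(F, S) = -1528 (s(F, S) = 7 - 1*1535 = 7 - 1535 = -1528)
j = 1601823 (j = 1527*((678 + 374) - 3) = 1527*(1052 - 3) = 1527*1049 = 1601823)
s(1281, -582)/j = -1528/1601823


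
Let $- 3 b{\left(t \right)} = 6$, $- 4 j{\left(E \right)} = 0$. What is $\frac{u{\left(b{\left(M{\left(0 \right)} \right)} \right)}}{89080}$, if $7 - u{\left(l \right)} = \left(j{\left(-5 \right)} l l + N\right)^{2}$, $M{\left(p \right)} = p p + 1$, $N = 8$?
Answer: $- \frac{57}{89080} \approx -0.00063987$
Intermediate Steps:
$j{\left(E \right)} = 0$ ($j{\left(E \right)} = \left(- \frac{1}{4}\right) 0 = 0$)
$M{\left(p \right)} = 1 + p^{2}$ ($M{\left(p \right)} = p^{2} + 1 = 1 + p^{2}$)
$b{\left(t \right)} = -2$ ($b{\left(t \right)} = \left(- \frac{1}{3}\right) 6 = -2$)
$u{\left(l \right)} = -57$ ($u{\left(l \right)} = 7 - \left(0 l l + 8\right)^{2} = 7 - \left(0 l + 8\right)^{2} = 7 - \left(0 + 8\right)^{2} = 7 - 8^{2} = 7 - 64 = -57$)
$\frac{u{\left(b{\left(M{\left(0 \right)} \right)} \right)}}{89080} = - \frac{57}{89080}$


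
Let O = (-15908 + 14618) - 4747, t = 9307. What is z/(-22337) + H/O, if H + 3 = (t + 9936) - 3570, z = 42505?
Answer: -606623475/134848469 ≈ -4.4986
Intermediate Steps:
H = 15670 (H = -3 + ((9307 + 9936) - 3570) = -3 + (19243 - 3570) = -3 + 15673 = 15670)
O = -6037 (O = -1290 - 4747 = -6037)
z/(-22337) + H/O = 42505/(-22337) + 15670/(-6037) = 42505*(-1/22337) + 15670*(-1/6037) = -42505/22337 - 15670/6037 = -606623475/134848469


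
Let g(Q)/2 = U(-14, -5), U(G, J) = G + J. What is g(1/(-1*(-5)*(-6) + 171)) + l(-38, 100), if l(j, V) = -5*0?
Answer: -38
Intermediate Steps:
g(Q) = -38 (g(Q) = 2*(-14 - 5) = 2*(-19) = -38)
l(j, V) = 0
g(1/(-1*(-5)*(-6) + 171)) + l(-38, 100) = -38 + 0 = -38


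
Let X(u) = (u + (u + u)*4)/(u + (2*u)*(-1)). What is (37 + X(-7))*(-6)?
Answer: -168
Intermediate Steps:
X(u) = -9 (X(u) = (u + (2*u)*4)/(u - 2*u) = (u + 8*u)/((-u)) = (9*u)*(-1/u) = -9)
(37 + X(-7))*(-6) = (37 - 9)*(-6) = 28*(-6) = -168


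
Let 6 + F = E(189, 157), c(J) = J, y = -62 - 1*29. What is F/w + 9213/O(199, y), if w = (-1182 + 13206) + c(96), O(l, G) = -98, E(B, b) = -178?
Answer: -13959949/148470 ≈ -94.025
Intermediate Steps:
y = -91 (y = -62 - 29 = -91)
w = 12120 (w = (-1182 + 13206) + 96 = 12024 + 96 = 12120)
F = -184 (F = -6 - 178 = -184)
F/w + 9213/O(199, y) = -184/12120 + 9213/(-98) = -184*1/12120 + 9213*(-1/98) = -23/1515 - 9213/98 = -13959949/148470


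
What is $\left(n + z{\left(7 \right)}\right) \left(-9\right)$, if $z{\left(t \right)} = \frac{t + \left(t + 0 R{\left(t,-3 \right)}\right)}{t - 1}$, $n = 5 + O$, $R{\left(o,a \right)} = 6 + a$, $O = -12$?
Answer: $42$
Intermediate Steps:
$n = -7$ ($n = 5 - 12 = -7$)
$z{\left(t \right)} = \frac{2 t}{-1 + t}$ ($z{\left(t \right)} = \frac{t + \left(t + 0 \left(6 - 3\right)\right)}{t - 1} = \frac{t + \left(t + 0 \cdot 3\right)}{-1 + t} = \frac{t + \left(t + 0\right)}{-1 + t} = \frac{t + t}{-1 + t} = \frac{2 t}{-1 + t}$)
$\left(n + z{\left(7 \right)}\right) \left(-9\right) = \left(-7 + 2 \cdot 7 \frac{1}{-1 + 7}\right) \left(-9\right) = \left(-7 + 2 \cdot 7 \cdot \frac{1}{6}\right) \left(-9\right) = \left(-7 + \frac{7}{3}\right) \left(-9\right) = \left(- \frac{14}{3}\right) \left(-9\right) = 42$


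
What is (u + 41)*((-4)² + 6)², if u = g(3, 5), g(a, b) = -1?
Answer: 19360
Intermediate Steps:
u = -1
(u + 41)*((-4)² + 6)² = (-1 + 41)*((-4)² + 6)² = 40*(16 + 6)² = 40*22² = 40*484 = 19360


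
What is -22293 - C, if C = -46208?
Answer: 23915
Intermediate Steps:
-22293 - C = -22293 - 1*(-46208) = -22293 + 46208 = 23915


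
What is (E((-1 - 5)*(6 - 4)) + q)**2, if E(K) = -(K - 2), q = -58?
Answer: 1936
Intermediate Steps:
E(K) = 2 - K (E(K) = -(-2 + K) = 2 - K)
(E((-1 - 5)*(6 - 4)) + q)**2 = ((2 - (-1 - 5)*(6 - 4)) - 58)**2 = ((2 - (-6)*2) - 58)**2 = ((2 - 1*(-12)) - 58)**2 = ((2 + 12) - 58)**2 = (14 - 58)**2 = (-44)**2 = 1936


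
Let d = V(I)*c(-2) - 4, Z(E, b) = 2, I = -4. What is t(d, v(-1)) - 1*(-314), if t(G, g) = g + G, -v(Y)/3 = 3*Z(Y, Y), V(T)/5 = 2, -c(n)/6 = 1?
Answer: 232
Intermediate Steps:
c(n) = -6 (c(n) = -6*1 = -6)
V(T) = 10 (V(T) = 5*2 = 10)
v(Y) = -18 (v(Y) = -9*2 = -3*6 = -18)
d = -64 (d = 10*(-6) - 4 = -60 - 4 = -64)
t(G, g) = G + g
t(d, v(-1)) - 1*(-314) = (-64 - 18) - 1*(-314) = -82 + 314 = 232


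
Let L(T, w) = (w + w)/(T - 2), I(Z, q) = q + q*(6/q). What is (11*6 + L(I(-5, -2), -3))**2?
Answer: 3969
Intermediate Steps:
I(Z, q) = 6 + q (I(Z, q) = q + 6 = 6 + q)
L(T, w) = 2*w/(-2 + T) (L(T, w) = (2*w)/(-2 + T) = 2*w/(-2 + T))
(11*6 + L(I(-5, -2), -3))**2 = (11*6 + 2*(-3)/(-2 + (6 - 2)))**2 = (66 + 2*(-3)/(-2 + 4))**2 = (66 + 2*(-3)/2)**2 = (66 + 2*(-3)*(1/2))**2 = (66 - 3)**2 = 63**2 = 3969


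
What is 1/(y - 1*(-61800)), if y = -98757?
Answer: -1/36957 ≈ -2.7058e-5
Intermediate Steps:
1/(y - 1*(-61800)) = 1/(-98757 - 1*(-61800)) = 1/(-98757 + 61800) = 1/(-36957) = -1/36957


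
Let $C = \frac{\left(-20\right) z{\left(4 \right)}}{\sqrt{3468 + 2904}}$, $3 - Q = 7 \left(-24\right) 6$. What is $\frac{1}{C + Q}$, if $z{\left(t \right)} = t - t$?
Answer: $\frac{1}{1011} \approx 0.00098912$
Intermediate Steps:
$z{\left(t \right)} = 0$
$Q = 1011$ ($Q = 3 - 7 \left(-24\right) 6 = 3 - \left(-168\right) 6 = 3 - -1008 = 3 + 1008 = 1011$)
$C = 0$ ($C = \frac{\left(-20\right) 0}{\sqrt{3468 + 2904}} = \frac{0}{\sqrt{6372}} = \frac{0}{6 \sqrt{177}} = 0 \frac{\sqrt{177}}{1062} = 0$)
$\frac{1}{C + Q} = \frac{1}{0 + 1011} = \frac{1}{1011}$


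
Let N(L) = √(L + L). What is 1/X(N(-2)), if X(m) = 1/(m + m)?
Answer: 4*I ≈ 4.0*I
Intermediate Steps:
N(L) = √2*√L (N(L) = √(2*L) = √2*√L)
X(m) = 1/(2*m)
1/X(N(-2)) = 1/(1/(2*((√2*√(-2))))) = 1/(1/(2*((√2*(I*√2))))) = 1/(1/(2*((2*I)))) = 1/((-I/2)/2) = 1/(-I/4) = 4*I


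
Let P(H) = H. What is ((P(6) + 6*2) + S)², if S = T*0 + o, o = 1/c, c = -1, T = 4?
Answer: 289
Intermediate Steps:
o = -1 (o = 1/(-1) = -1)
S = -1 (S = 4*0 - 1 = 0 - 1 = -1)
((P(6) + 6*2) + S)² = ((6 + 6*2) - 1)² = ((6 + 12) - 1)² = (18 - 1)² = 17² = 289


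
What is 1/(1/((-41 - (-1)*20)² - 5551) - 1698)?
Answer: -5110/8676781 ≈ -0.00058893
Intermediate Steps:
1/(1/((-41 - (-1)*20)² - 5551) - 1698) = 1/(1/((-41 - 1*(-20))² - 5551) - 1698) = 1/(1/((-41 + 20)² - 5551) - 1698) = 1/(1/((-21)² - 5551) - 1698) = 1/(1/(441 - 5551) - 1698) = 1/(1/(-5110) - 1698) = 1/(-1/5110 - 1698) = 1/(-8676781/5110) = -5110/8676781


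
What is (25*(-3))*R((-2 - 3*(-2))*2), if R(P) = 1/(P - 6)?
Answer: -75/2 ≈ -37.500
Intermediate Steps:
R(P) = 1/(-6 + P)
(25*(-3))*R((-2 - 3*(-2))*2) = (25*(-3))/(-6 + (-2 - 3*(-2))*2) = -75/(-6 + (-2 + 6)*2) = -75/(-6 + 4*2) = -75/(-6 + 8) = -75/2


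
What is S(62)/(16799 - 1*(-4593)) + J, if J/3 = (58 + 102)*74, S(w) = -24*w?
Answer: 47490147/1337 ≈ 35520.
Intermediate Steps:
J = 35520 (J = 3*((58 + 102)*74) = 3*(160*74) = 3*11840 = 35520)
S(62)/(16799 - 1*(-4593)) + J = (-24*62)/(16799 - 1*(-4593)) + 35520 = -1488/(16799 + 4593) + 35520 = -1488/21392 + 35520 = -1488*1/21392 + 35520 = -93/1337 + 35520 = 47490147/1337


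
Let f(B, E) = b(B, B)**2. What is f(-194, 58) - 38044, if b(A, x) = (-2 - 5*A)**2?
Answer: 878013938532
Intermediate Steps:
f(B, E) = (2 + 5*B)**4 (f(B, E) = ((2 + 5*B)**2)**2 = (2 + 5*B)**4)
f(-194, 58) - 38044 = (2 + 5*(-194))**4 - 38044 = (2 - 970)**4 - 38044 = (-968)**4 - 38044 = 878013976576 - 38044 = 878013938532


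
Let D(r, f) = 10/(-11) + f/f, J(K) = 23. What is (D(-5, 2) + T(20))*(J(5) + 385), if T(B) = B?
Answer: 90168/11 ≈ 8197.1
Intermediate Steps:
D(r, f) = 1/11 (D(r, f) = 10*(-1/11) + 1 = -10/11 + 1 = 1/11)
(D(-5, 2) + T(20))*(J(5) + 385) = (1/11 + 20)*(23 + 385) = (221/11)*408 = 90168/11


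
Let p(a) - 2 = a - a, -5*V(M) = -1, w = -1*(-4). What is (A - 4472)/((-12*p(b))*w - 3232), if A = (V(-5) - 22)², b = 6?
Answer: 99919/83200 ≈ 1.2009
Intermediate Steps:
w = 4
V(M) = ⅕ (V(M) = -⅕*(-1) = ⅕)
p(a) = 2 (p(a) = 2 + (a - a) = 2 + 0 = 2)
A = 11881/25 (A = (⅕ - 22)² = (-109/5)² = 11881/25 ≈ 475.24)
(A - 4472)/((-12*p(b))*w - 3232) = (11881/25 - 4472)/(-12*2*4 - 3232) = -99919/(25*(-24*4 - 3232)) = -99919/(25*(-96 - 3232)) = -99919/25/(-3328) = -99919/25*(-1/3328) = 99919/83200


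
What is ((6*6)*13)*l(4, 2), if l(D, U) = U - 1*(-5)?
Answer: 3276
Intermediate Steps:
l(D, U) = 5 + U (l(D, U) = U + 5 = 5 + U)
((6*6)*13)*l(4, 2) = ((6*6)*13)*(5 + 2) = (36*13)*7 = 468*7 = 3276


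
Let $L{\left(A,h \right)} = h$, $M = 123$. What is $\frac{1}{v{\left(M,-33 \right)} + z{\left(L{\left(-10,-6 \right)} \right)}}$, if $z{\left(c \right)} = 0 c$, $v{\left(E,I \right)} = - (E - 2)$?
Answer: $- \frac{1}{121} \approx -0.0082645$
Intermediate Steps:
$v{\left(E,I \right)} = 2 - E$ ($v{\left(E,I \right)} = - (-2 + E) = 2 - E$)
$z{\left(c \right)} = 0$
$\frac{1}{v{\left(M,-33 \right)} + z{\left(L{\left(-10,-6 \right)} \right)}} = \frac{1}{\left(2 - 123\right) + 0} = \frac{1}{-121 + 0} = \frac{1}{-121} = - \frac{1}{121}$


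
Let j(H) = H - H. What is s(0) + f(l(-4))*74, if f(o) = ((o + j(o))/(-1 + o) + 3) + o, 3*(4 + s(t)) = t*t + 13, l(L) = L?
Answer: -217/15 ≈ -14.467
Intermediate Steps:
j(H) = 0
s(t) = ⅓ + t²/3 (s(t) = -4 + (t*t + 13)/3 = -4 + (t² + 13)/3 = -4 + (13 + t²)/3 = -4 + (13/3 + t²/3) = ⅓ + t²/3)
f(o) = 3 + o + o/(-1 + o) (f(o) = ((o + 0)/(-1 + o) + 3) + o = (o/(-1 + o) + 3) + o = (3 + o/(-1 + o)) + o = 3 + o + o/(-1 + o))
s(0) + f(l(-4))*74 = (⅓ + (⅓)*0²) + ((-3 + (-4)² + 3*(-4))/(-1 - 4))*74 = (⅓ + (⅓)*0) + ((-3 + 16 - 12)/(-5))*74 = (⅓ + 0) - ⅕*1*74 = ⅓ - ⅕*74 = ⅓ - 74/5 = -217/15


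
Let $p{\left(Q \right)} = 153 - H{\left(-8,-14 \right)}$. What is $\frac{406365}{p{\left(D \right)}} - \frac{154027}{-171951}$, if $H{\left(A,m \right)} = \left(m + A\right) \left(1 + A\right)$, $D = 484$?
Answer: $- \frac{69874714088}{171951} \approx -4.0636 \cdot 10^{5}$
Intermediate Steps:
$H{\left(A,m \right)} = \left(1 + A\right) \left(A + m\right)$ ($H{\left(A,m \right)} = \left(A + m\right) \left(1 + A\right) = \left(1 + A\right) \left(A + m\right)$)
$p{\left(Q \right)} = -1$ ($p{\left(Q \right)} = 153 - \left(-8 - 14 + \left(-8\right)^{2} - -112\right) = 153 - \left(-8 - 14 + 64 + 112\right) = 153 - 154 = -1$)
$\frac{406365}{p{\left(D \right)}} - \frac{154027}{-171951} = \frac{406365}{-1} - \frac{154027}{-171951} = 406365 \left(-1\right) - - \frac{154027}{171951} = -406365 + \frac{154027}{171951} = - \frac{69874714088}{171951}$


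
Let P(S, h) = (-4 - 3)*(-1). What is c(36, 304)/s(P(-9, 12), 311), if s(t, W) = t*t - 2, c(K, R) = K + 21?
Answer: 57/47 ≈ 1.2128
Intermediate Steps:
c(K, R) = 21 + K
P(S, h) = 7 (P(S, h) = -7*(-1) = 7)
s(t, W) = -2 + t² (s(t, W) = t² - 2 = -2 + t²)
c(36, 304)/s(P(-9, 12), 311) = (21 + 36)/(-2 + 7²) = 57/(-2 + 49) = 57/47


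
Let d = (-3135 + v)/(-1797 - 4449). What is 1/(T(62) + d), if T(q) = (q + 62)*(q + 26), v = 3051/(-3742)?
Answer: 7790844/85017601135 ≈ 9.1638e-5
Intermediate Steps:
v = -3051/3742 (v = 3051*(-1/3742) = -3051/3742 ≈ -0.81534)
T(q) = (26 + q)*(62 + q) (T(q) = (62 + q)*(26 + q) = (26 + q)*(62 + q))
d = 3911407/7790844 (d = (-3135 - 3051/3742)/(-1797 - 4449) = -11734221/3742/(-6246) = -11734221/3742*(-1/6246) = 3911407/7790844 ≈ 0.50205)
1/(T(62) + d) = 1/((1612 + 62² + 88*62) + 3911407/7790844) = 1/((1612 + 3844 + 5456) + 3911407/7790844) = 1/(10912 + 3911407/7790844) = 1/(85017601135/7790844) = 7790844/85017601135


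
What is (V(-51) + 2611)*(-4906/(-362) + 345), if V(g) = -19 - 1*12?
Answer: 167436840/181 ≈ 9.2507e+5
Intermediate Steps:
V(g) = -31 (V(g) = -19 - 12 = -31)
(V(-51) + 2611)*(-4906/(-362) + 345) = (-31 + 2611)*(-4906/(-362) + 345) = 2580*(-4906*(-1/362) + 345) = 2580*(2453/181 + 345) = 2580*(64898/181) = 167436840/181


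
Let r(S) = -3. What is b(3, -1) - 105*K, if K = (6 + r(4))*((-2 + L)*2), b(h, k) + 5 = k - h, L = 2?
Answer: -9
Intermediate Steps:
b(h, k) = -5 + k - h (b(h, k) = -5 + (k - h) = -5 + k - h)
K = 0 (K = (6 - 3)*((-2 + 2)*2) = 3*(0*2) = 3*0 = 0)
b(3, -1) - 105*K = (-5 - 1 - 1*3) - 105*0 = (-5 - 1 - 3) + 0 = -9 + 0 = -9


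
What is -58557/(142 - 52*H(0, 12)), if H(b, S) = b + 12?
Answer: 58557/482 ≈ 121.49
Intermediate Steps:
H(b, S) = 12 + b
-58557/(142 - 52*H(0, 12)) = -58557/(142 - 52*(12 + 0)) = -58557/(142 - 52*12) = -58557/(142 - 624) = -58557/(-482) = -58557*(-1/482) = 58557/482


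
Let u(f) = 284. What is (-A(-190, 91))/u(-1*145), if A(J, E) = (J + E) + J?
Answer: 289/284 ≈ 1.0176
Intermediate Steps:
A(J, E) = E + 2*J (A(J, E) = (E + J) + J = E + 2*J)
(-A(-190, 91))/u(-1*145) = -(91 + 2*(-190))/284 = -(91 - 380)*(1/284) = -1*(-289)*(1/284) = 289*(1/284) = 289/284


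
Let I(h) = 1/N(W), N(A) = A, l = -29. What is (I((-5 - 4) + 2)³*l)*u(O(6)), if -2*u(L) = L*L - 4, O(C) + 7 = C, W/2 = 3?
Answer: -29/144 ≈ -0.20139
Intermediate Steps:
W = 6 (W = 2*3 = 6)
O(C) = -7 + C
I(h) = ⅙ (I(h) = 1/6 = ⅙)
u(L) = 2 - L²/2 (u(L) = -(L*L - 4)/2 = -(L² - 4)/2 = -(-4 + L²)/2 = 2 - L²/2)
(I((-5 - 4) + 2)³*l)*u(O(6)) = ((⅙)³*(-29))*(2 - (-7 + 6)²/2) = ((1/216)*(-29))*(2 - ½*(-1)²) = -29*(2 - ½*1)/216 = -29*(2 - ½)/216 = -29/216*3/2 = -29/144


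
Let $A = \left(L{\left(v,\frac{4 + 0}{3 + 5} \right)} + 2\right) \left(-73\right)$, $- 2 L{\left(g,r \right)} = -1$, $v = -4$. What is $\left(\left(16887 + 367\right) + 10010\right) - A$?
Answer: $\frac{54893}{2} \approx 27447.0$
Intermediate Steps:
$L{\left(g,r \right)} = \frac{1}{2}$ ($L{\left(g,r \right)} = \left(- \frac{1}{2}\right) \left(-1\right) = \frac{1}{2}$)
$A = - \frac{365}{2}$ ($A = \left(\frac{1}{2} + 2\right) \left(-73\right) = \frac{5}{2} \left(-73\right) = - \frac{365}{2} \approx -182.5$)
$\left(\left(16887 + 367\right) + 10010\right) - A = \left(\left(16887 + 367\right) + 10010\right) - - \frac{365}{2} = \left(17254 + 10010\right) + \frac{365}{2} = 27264 + \frac{365}{2} = \frac{54893}{2}$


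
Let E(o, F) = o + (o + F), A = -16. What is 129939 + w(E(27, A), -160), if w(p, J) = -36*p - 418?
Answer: 128153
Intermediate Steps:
E(o, F) = F + 2*o (E(o, F) = o + (F + o) = F + 2*o)
w(p, J) = -418 - 36*p
129939 + w(E(27, A), -160) = 129939 + (-418 - 36*(-16 + 2*27)) = 129939 + (-418 - 36*(-16 + 54)) = 129939 + (-418 - 36*38) = 129939 + (-418 - 1368) = 129939 - 1786 = 128153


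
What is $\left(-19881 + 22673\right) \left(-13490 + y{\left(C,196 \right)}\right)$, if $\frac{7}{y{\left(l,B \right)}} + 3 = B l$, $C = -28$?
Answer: $- \frac{206813482824}{5491} \approx -3.7664 \cdot 10^{7}$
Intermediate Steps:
$y{\left(l,B \right)} = \frac{7}{-3 + B l}$
$\left(-19881 + 22673\right) \left(-13490 + y{\left(C,196 \right)}\right) = \left(-19881 + 22673\right) \left(-13490 + \frac{7}{-3 + 196 \left(-28\right)}\right) = 2792 \left(-13490 + \frac{7}{-3 - 5488}\right) = 2792 \left(-13490 + \frac{7}{-5491}\right) = 2792 \left(-13490 + 7 \left(- \frac{1}{5491}\right)\right) = 2792 \left(-13490 - \frac{7}{5491}\right) = 2792 \left(- \frac{74073597}{5491}\right) = - \frac{206813482824}{5491}$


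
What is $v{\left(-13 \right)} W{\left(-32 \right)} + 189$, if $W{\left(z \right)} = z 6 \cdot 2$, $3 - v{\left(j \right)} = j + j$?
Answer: $-10947$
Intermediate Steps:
$v{\left(j \right)} = 3 - 2 j$ ($v{\left(j \right)} = 3 - \left(j + j\right) = 3 - 2 j$)
$W{\left(z \right)} = 12 z$ ($W{\left(z \right)} = 6 z 2 = 12 z$)
$v{\left(-13 \right)} W{\left(-32 \right)} + 189 = \left(3 - -26\right) 12 \left(-32\right) + 189 = \left(3 + 26\right) \left(-384\right) + 189 = 29 \left(-384\right) + 189 = -11136 + 189 = -10947$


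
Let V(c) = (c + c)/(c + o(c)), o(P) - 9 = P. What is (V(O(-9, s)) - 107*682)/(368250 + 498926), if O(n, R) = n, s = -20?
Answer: -18243/216794 ≈ -0.084149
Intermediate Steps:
o(P) = 9 + P
V(c) = 2*c/(9 + 2*c) (V(c) = (c + c)/(c + (9 + c)) = (2*c)/(9 + 2*c) = 2*c/(9 + 2*c))
(V(O(-9, s)) - 107*682)/(368250 + 498926) = (2*(-9)/(9 + 2*(-9)) - 107*682)/(368250 + 498926) = (2*(-9)/(9 - 18) - 72974)/867176 = (2*(-9)/(-9) - 72974)*(1/867176) = (2*(-9)*(-⅑) - 72974)*(1/867176) = (2 - 72974)*(1/867176) = -72972*1/867176 = -18243/216794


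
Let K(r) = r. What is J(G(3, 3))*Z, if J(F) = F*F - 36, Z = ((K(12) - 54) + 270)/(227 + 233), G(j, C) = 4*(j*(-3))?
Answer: 14364/23 ≈ 624.52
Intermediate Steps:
G(j, C) = -12*j (G(j, C) = 4*(-3*j) = -12*j)
Z = 57/115 (Z = ((12 - 54) + 270)/(227 + 233) = (-42 + 270)/460 = 228*(1/460) = 57/115 ≈ 0.49565)
J(F) = -36 + F**2 (J(F) = F**2 - 36 = -36 + F**2)
J(G(3, 3))*Z = (-36 + (-12*3)**2)*(57/115) = (-36 + (-36)**2)*(57/115) = (-36 + 1296)*(57/115) = 1260*(57/115) = 14364/23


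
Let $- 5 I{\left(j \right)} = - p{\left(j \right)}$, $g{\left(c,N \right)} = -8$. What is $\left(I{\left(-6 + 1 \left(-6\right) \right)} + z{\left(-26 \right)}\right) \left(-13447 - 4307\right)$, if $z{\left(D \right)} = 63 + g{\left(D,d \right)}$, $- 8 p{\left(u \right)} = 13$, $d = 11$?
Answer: $- \frac{19413999}{20} \approx -9.707 \cdot 10^{5}$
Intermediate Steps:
$p{\left(u \right)} = - \frac{13}{8}$ ($p{\left(u \right)} = \left(- \frac{1}{8}\right) 13 = - \frac{13}{8}$)
$z{\left(D \right)} = 55$ ($z{\left(D \right)} = 63 - 8 = 55$)
$I{\left(j \right)} = - \frac{13}{40}$ ($I{\left(j \right)} = - \frac{\left(-1\right) \left(- \frac{13}{8}\right)}{5} = \left(- \frac{1}{5}\right) \frac{13}{8} = - \frac{13}{40}$)
$\left(I{\left(-6 + 1 \left(-6\right) \right)} + z{\left(-26 \right)}\right) \left(-13447 - 4307\right) = \left(- \frac{13}{40} + 55\right) \left(-13447 - 4307\right) = \frac{2187}{40} \left(-17754\right) = - \frac{19413999}{20}$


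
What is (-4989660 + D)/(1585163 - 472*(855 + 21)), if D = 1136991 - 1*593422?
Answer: -4446091/1171691 ≈ -3.7946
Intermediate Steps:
D = 543569 (D = 1136991 - 593422 = 543569)
(-4989660 + D)/(1585163 - 472*(855 + 21)) = (-4989660 + 543569)/(1585163 - 472*(855 + 21)) = -4446091/(1585163 - 472*876) = -4446091/(1585163 - 413472) = -4446091/1171691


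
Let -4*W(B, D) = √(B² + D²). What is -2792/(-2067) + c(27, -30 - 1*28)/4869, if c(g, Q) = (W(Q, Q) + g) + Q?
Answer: 4510057/3354741 - 29*√2/9738 ≈ 1.3402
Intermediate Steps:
W(B, D) = -√(B² + D²)/4
c(g, Q) = Q + g - √2*√(Q²)/4 (c(g, Q) = (-√(Q² + Q²)/4 + g) + Q = (-√2*√(Q²)/4 + g) + Q = (g - √2*√(Q²)/4) + Q = Q + g - √2*√(Q²)/4)
-2792/(-2067) + c(27, -30 - 1*28)/4869 = -2792/(-2067) + ((-30 - 1*28) + 27 - √2*√((-30 - 1*28)²)/4)/4869 = -2792*(-1/2067) + ((-30 - 28) + 27 - √2*√((-30 - 28)²)/4)*(1/4869) = 2792/2067 + (-58 + 27 - √2*√((-58)²)/4)*(1/4869) = 2792/2067 + (-58 + 27 - √2*√3364/4)*(1/4869) = 2792/2067 + (-58 + 27 - ¼*√2*58)*(1/4869) = 2792/2067 + (-58 + 27 - 29*√2/2)*(1/4869) = 2792/2067 + (-31 - 29*√2/2)*(1/4869) = 2792/2067 + (-31/4869 - 29*√2/9738) = 4510057/3354741 - 29*√2/9738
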